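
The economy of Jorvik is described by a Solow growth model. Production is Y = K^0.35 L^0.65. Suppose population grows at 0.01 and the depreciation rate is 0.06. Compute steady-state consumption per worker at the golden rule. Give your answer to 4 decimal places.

c_gold ≈ 1.5463

Capital per worker breaks even when investment replaces (n + δ)·k; here n + δ = 0.07.
At the golden rule the marginal product of capital equals n+δ: 0.35·k^(0.35−1) = 0.07. Solving, k_gold = (0.35/0.07)^(1/0.65) ≈ 11.8943.
y_gold = 11.8943^0.35 ≈ 2.3789.
c_gold = y_gold − (n+δ)·k_gold = 2.3789 − 0.07·11.8943 ≈ 1.5463.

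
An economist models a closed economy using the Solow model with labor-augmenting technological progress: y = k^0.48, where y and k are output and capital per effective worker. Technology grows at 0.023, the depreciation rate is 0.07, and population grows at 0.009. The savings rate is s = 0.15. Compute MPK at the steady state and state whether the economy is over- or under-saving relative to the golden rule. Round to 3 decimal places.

under-saving; MPK ≈ 0.326

n + g + δ = 0.009 + 0.023 + 0.07 = 0.102.
Steady-state k*: s·k^0.48 = 0.102·k gives k* = (0.15/0.102)^(1/0.52) ≈ 2.0994.
MPK = 0.48·2.0994^(-0.52) ≈ 0.3264.
MPK > n+g+δ = 0.102, so the economy is dynamically efficient (under-saving).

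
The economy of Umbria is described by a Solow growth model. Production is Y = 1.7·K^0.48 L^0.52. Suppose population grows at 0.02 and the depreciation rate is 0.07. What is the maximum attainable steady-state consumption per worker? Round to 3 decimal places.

c_gold ≈ 6.765

n + δ = 0.02 + 0.07 = 0.09.
Maximizing c = f(k) − (n+δ)·k gives f'(k) = n+δ, i.e. 0.48·1.7·k^(0.48−1) = 0.09, so k_gold = (0.48·1.7/0.09)^(1/0.52) ≈ 69.3818.
y_gold = 1.7·69.3818^0.48 ≈ 13.0091.
c_gold = y_gold − (n+δ)·k_gold = 13.0091 − 0.09·69.3818 ≈ 6.7647.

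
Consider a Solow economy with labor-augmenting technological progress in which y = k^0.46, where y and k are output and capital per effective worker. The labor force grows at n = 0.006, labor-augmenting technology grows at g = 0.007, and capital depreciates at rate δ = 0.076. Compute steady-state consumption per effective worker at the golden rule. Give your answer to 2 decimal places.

c_gold ≈ 2.19

n + g + δ = 0.006 + 0.007 + 0.076 = 0.089.
Golden rule sets MPK = n+g+δ: 0.46·k^(0.46−1) = 0.089, so k_gold = (0.46/0.089)^(1/0.54) ≈ 20.9436.
y_gold = 20.9436^0.46 ≈ 4.0521.
c_gold = y_gold − (n+g+δ)·k_gold = 4.0521 − 0.089·20.9436 ≈ 2.1882.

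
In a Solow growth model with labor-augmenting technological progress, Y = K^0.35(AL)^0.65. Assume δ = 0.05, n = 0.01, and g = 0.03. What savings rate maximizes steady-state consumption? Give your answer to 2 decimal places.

Break-even investment rate: n + g + δ = 0.01 + 0.03 + 0.05 = 0.09.
At the golden rule MPK = n+g+δ, and in any Cobb-Douglas steady state s = (n+g+δ)·k/y = MPK·k/y = capital's share 0.35.

s_gold = 0.35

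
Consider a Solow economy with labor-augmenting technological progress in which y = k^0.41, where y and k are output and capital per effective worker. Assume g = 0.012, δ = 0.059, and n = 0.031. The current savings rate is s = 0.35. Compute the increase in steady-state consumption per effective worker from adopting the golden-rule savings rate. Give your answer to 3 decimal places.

Capital per effective worker breaks even when investment replaces (n + g + δ)·k; here n + g + δ = 0.102.
Current steady state (s = 0.35): k* = (0.35/0.102)^(1/0.59) ≈ 8.0830, y* = 8.0830^0.41 ≈ 2.3556, c* = (1−0.35)·2.3556 ≈ 1.5312.
Maximizing c = f(k) − (n+g+δ)·k gives f'(k) = n+g+δ, i.e. 0.41·k^(0.41−1) = 0.102, so k_gold = (0.41/0.102)^(1/0.59) ≈ 10.5692.
y_gold = 10.5692^0.41 ≈ 2.6294, c_gold = y_gold − 0.102·k_gold ≈ 1.5513.
Gain: Δc = 1.5513 − 1.5312 ≈ 0.0202.

Δc ≈ 0.020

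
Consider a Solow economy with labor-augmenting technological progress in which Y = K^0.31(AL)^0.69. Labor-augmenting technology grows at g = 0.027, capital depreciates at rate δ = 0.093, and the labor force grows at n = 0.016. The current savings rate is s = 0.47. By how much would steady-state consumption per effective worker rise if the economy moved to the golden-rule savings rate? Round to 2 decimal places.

The effective depreciation rate is n + g + δ = 0.016 + 0.027 + 0.093 = 0.136.
Current steady state (s = 0.47): k* = (0.47/0.136)^(1/0.69) ≈ 6.0328, y* = 6.0328^0.31 ≈ 1.7457, c* = (1−0.47)·1.7457 ≈ 0.9252.
Setting f'(k) = n+g+δ gives 0.31·k^(0.31−1) = 0.136, hence k_gold = (0.31/0.136)^(1/0.69) ≈ 3.3005.
y_gold = 3.3005^0.31 ≈ 1.4480, c_gold = y_gold − 0.136·k_gold ≈ 0.9991.
Gain: Δc = 0.9991 − 0.9252 ≈ 0.0739.

Δc ≈ 0.07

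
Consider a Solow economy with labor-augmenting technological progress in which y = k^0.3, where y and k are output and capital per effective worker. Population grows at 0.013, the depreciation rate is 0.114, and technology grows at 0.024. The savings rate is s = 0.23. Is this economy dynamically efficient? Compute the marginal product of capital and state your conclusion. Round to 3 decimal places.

Capital per effective worker breaks even when investment replaces (n + g + δ)·k; here n + g + δ = 0.151.
Steady-state k*: s·k^0.3 = 0.151·k gives k* = (0.23/0.151)^(1/0.7) ≈ 1.8242.
MPK = 0.3·1.8242^(-0.7) ≈ 0.1970.
MPK > n+g+δ = 0.151, so the economy is dynamically efficient (under-saving).

dynamically efficient; MPK ≈ 0.197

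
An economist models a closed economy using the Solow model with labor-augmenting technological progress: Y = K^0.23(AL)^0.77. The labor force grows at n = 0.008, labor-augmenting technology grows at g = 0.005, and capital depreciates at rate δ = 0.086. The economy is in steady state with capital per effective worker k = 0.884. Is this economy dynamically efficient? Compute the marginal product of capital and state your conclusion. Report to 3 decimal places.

n + g + δ = 0.008 + 0.005 + 0.086 = 0.099.
MPK = 0.23·k^(0.23−1) = 0.23·0.884^(-0.77) ≈ 0.2529.
MPK > 0.099, so the economy is dynamically efficient (under-saving).

dynamically efficient; MPK ≈ 0.253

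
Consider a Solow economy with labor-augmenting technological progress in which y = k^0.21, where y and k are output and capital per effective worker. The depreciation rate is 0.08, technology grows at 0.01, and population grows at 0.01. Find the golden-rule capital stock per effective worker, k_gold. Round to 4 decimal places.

Capital per effective worker breaks even when investment replaces (n + g + δ)·k; here n + g + δ = 0.1.
Golden rule sets MPK = n+g+δ: 0.21·k^(0.21−1) = 0.1, so k_gold = (0.21/0.1)^(1/0.79) ≈ 2.5578.

k_gold ≈ 2.5578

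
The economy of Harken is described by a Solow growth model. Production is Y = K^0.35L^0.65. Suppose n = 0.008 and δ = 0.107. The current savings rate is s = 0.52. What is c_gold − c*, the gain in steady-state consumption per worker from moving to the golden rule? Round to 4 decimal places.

Δc ≈ 0.1019

Capital per worker breaks even when investment replaces (n + δ)·k; here n + δ = 0.115.
Current steady state (s = 0.52): k* = (0.52/0.115)^(1/0.65) ≈ 10.1897, y* = 10.1897^0.35 ≈ 2.2535, c* = (1−0.52)·2.2535 ≈ 1.0817.
Golden rule sets MPK = n+δ: 0.35·k^(0.35−1) = 0.115, so k_gold = (0.35/0.115)^(1/0.65) ≈ 5.5417.
y_gold = 5.5417^0.35 ≈ 1.8209, c_gold = y_gold − 0.115·k_gold ≈ 1.1836.
Gain: Δc = 1.1836 − 1.0817 ≈ 0.1019.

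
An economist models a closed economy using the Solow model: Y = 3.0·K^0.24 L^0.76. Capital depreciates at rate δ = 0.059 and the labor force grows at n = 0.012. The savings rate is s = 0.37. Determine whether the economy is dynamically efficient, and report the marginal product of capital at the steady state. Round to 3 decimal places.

dynamically inefficient; MPK ≈ 0.046

Capital per worker breaks even when investment replaces (n + δ)·k; here n + δ = 0.071.
Steady-state k*: s·A·k^0.24 = 0.071·k gives k* = (0.37·3.0/0.071)^(1/0.76) ≈ 37.2510.
MPK = 0.24·3.0·37.2510^(-0.76) ≈ 0.0461.
MPK < n+δ = 0.071, so the economy is dynamically inefficient (over-saving).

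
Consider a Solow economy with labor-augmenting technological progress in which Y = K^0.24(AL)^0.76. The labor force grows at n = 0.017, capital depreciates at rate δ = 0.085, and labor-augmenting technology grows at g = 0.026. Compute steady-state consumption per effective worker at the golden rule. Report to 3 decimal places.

c_gold ≈ 0.927

Capital per effective worker breaks even when investment replaces (n + g + δ)·k; here n + g + δ = 0.128.
At the golden rule the marginal product of capital equals n+g+δ: 0.24·k^(0.24−1) = 0.128. Solving, k_gold = (0.24/0.128)^(1/0.76) ≈ 2.2867.
y_gold = 2.2867^0.24 ≈ 1.2196.
c_gold = y_gold − (n+g+δ)·k_gold = 1.2196 − 0.128·2.2867 ≈ 0.9269.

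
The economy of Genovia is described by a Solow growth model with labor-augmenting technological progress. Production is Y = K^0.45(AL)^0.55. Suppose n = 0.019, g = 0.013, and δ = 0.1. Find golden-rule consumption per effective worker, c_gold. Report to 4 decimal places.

c_gold ≈ 1.5002

n + g + δ = 0.019 + 0.013 + 0.1 = 0.132.
Golden rule sets MPK = n+g+δ: 0.45·k^(0.45−1) = 0.132, so k_gold = (0.45/0.132)^(1/0.55) ≈ 9.2989.
y_gold = 9.2989^0.45 ≈ 2.7277.
c_gold = y_gold − (n+g+δ)·k_gold = 2.7277 − 0.132·9.2989 ≈ 1.5002.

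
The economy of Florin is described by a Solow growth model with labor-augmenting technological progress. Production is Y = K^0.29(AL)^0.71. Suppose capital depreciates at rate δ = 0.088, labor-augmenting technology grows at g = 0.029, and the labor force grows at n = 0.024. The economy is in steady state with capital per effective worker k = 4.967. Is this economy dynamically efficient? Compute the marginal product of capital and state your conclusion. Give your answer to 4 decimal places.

The effective depreciation rate is n + g + δ = 0.024 + 0.029 + 0.088 = 0.141.
MPK = 0.29·k^(0.29−1) = 0.29·4.967^(-0.71) ≈ 0.0929.
MPK < 0.141, so the economy is dynamically inefficient (over-saving).

dynamically inefficient; MPK ≈ 0.0929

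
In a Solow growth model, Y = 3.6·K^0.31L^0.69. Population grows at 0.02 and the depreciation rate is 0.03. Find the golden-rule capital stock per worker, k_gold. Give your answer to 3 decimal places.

Break-even investment rate: n + δ = 0.02 + 0.03 = 0.05.
Maximizing c = f(k) − (n+δ)·k gives f'(k) = n+δ, i.e. 0.31·3.6·k^(0.31−1) = 0.05, so k_gold = (0.31·3.6/0.05)^(1/0.69) ≈ 90.0802.

k_gold ≈ 90.080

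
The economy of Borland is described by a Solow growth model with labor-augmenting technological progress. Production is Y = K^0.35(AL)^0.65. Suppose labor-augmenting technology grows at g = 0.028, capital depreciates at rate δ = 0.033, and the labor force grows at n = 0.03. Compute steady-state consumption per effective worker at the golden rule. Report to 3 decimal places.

c_gold ≈ 1.343

Capital per effective worker breaks even when investment replaces (n + g + δ)·k; here n + g + δ = 0.091.
At the golden rule the marginal product of capital equals n+g+δ: 0.35·k^(0.35−1) = 0.091. Solving, k_gold = (0.35/0.091)^(1/0.65) ≈ 7.9440.
y_gold = 7.9440^0.35 ≈ 2.0654.
c_gold = y_gold − (n+g+δ)·k_gold = 2.0654 − 0.091·7.9440 ≈ 1.3425.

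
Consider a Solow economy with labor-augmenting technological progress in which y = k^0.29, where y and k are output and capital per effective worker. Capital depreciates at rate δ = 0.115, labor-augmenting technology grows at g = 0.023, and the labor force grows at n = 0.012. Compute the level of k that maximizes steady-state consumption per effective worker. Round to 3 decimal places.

k_gold ≈ 2.531

n + g + δ = 0.012 + 0.023 + 0.115 = 0.15.
Setting f'(k) = n+g+δ gives 0.29·k^(0.29−1) = 0.15, hence k_gold = (0.29/0.15)^(1/0.71) ≈ 2.5307.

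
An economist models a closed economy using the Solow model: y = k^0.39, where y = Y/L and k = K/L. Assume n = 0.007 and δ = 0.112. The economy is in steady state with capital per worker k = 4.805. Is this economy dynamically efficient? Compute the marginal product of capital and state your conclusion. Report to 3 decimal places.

dynamically efficient; MPK ≈ 0.150

Capital per worker breaks even when investment replaces (n + δ)·k; here n + δ = 0.119.
MPK = 0.39·k^(0.39−1) = 0.39·4.805^(-0.61) ≈ 0.1497.
MPK > 0.119, so the economy is dynamically efficient (under-saving).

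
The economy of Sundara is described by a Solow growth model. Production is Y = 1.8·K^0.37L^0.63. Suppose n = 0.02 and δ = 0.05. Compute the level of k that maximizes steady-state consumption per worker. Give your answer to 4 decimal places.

n + δ = 0.02 + 0.05 = 0.07.
Golden rule sets MPK = n+δ: 0.37·1.8·k^(0.37−1) = 0.07, so k_gold = (0.37·1.8/0.07)^(1/0.63) ≈ 35.7255.

k_gold ≈ 35.7255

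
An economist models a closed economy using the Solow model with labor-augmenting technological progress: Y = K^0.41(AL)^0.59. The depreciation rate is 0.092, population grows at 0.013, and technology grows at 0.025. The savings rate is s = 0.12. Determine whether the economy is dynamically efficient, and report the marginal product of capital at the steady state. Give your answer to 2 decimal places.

Capital per effective worker breaks even when investment replaces (n + g + δ)·k; here n + g + δ = 0.13.
Steady-state k*: s·k^0.41 = 0.13·k gives k* = (0.12/0.13)^(1/0.59) ≈ 0.8731.
MPK = 0.41·0.8731^(-0.59) ≈ 0.4442.
MPK > n+g+δ = 0.13, so the economy is dynamically efficient (under-saving).

dynamically efficient; MPK ≈ 0.44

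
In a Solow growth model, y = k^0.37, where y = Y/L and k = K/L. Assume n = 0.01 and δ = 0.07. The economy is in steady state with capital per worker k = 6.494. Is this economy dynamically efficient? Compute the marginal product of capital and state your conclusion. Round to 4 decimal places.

dynamically efficient; MPK ≈ 0.1138

Break-even investment rate: n + δ = 0.01 + 0.07 = 0.08.
MPK = 0.37·k^(0.37−1) = 0.37·6.494^(-0.63) ≈ 0.1138.
MPK > 0.08, so the economy is dynamically efficient (under-saving).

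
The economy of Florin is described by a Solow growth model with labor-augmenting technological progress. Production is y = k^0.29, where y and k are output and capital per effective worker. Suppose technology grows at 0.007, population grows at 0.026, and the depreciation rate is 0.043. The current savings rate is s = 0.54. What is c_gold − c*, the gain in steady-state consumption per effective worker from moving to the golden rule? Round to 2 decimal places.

The effective depreciation rate is n + g + δ = 0.026 + 0.007 + 0.043 = 0.076.
Current steady state (s = 0.54): k* = (0.54/0.076)^(1/0.71) ≈ 15.8274, y* = 15.8274^0.29 ≈ 2.2276, c* = (1−0.54)·2.2276 ≈ 1.0247.
Maximizing c = f(k) − (n+g+δ)·k gives f'(k) = n+g+δ, i.e. 0.29·k^(0.29−1) = 0.076, so k_gold = (0.29/0.076)^(1/0.71) ≈ 6.5938.
y_gold = 6.5938^0.29 ≈ 1.7280, c_gold = y_gold − 0.076·k_gold ≈ 1.2269.
Gain: Δc = 1.2269 − 1.0247 ≈ 0.2022.

Δc ≈ 0.20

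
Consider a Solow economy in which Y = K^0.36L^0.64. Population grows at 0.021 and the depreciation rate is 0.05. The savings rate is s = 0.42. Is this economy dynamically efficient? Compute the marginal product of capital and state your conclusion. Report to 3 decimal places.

Break-even investment rate: n + δ = 0.021 + 0.05 = 0.071.
Steady-state k*: s·k^0.36 = 0.071·k gives k* = (0.42/0.071)^(1/0.64) ≈ 16.0781.
MPK = 0.36·16.0781^(-0.64) ≈ 0.0609.
MPK < n+δ = 0.071, so the economy is dynamically inefficient (over-saving).

dynamically inefficient; MPK ≈ 0.061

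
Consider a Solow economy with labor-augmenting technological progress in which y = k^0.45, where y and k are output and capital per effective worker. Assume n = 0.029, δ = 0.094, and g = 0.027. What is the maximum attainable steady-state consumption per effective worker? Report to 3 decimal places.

The effective depreciation rate is n + g + δ = 0.029 + 0.027 + 0.094 = 0.15.
Golden rule sets MPK = n+g+δ: 0.45·k^(0.45−1) = 0.15, so k_gold = (0.45/0.15)^(1/0.55) ≈ 7.3704.
y_gold = 7.3704^0.45 ≈ 2.4568.
c_gold = y_gold − (n+g+δ)·k_gold = 2.4568 − 0.15·7.3704 ≈ 1.3512.

c_gold ≈ 1.351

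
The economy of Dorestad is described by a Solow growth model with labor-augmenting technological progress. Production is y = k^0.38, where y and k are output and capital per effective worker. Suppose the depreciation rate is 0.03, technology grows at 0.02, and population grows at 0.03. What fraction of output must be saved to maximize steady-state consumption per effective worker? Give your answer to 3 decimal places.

s_gold = 0.380

Break-even investment rate: n + g + δ = 0.03 + 0.02 + 0.03 = 0.08.
At the golden rule MPK = n+g+δ, and in any Cobb-Douglas steady state s = (n+g+δ)·k/y = MPK·k/y = capital's share 0.38.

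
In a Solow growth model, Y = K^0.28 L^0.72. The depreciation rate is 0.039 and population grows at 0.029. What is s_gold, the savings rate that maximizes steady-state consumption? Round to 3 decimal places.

s_gold = 0.280

n + δ = 0.029 + 0.039 = 0.068.
At the golden rule MPK = n+δ, and in any Cobb-Douglas steady state s = (n+δ)·k/y = MPK·k/y = capital's share 0.28.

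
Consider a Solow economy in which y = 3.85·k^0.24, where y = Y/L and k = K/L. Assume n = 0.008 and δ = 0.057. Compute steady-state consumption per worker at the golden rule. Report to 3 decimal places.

The effective depreciation rate is n + δ = 0.008 + 0.057 = 0.065.
Maximizing c = f(k) − (n+δ)·k gives f'(k) = n+δ, i.e. 0.24·3.85·k^(0.24−1) = 0.065, so k_gold = (0.24·3.85/0.065)^(1/0.76) ≈ 32.8691.
y_gold = 3.85·32.8691^0.24 ≈ 8.9020.
c_gold = y_gold − (n+δ)·k_gold = 8.9020 − 0.065·32.8691 ≈ 6.7656.

c_gold ≈ 6.766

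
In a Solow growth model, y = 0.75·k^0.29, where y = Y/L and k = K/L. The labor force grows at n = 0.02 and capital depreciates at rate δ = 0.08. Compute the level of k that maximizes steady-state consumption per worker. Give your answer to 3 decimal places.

k_gold ≈ 2.987

n + δ = 0.02 + 0.08 = 0.1.
Maximizing c = f(k) − (n+δ)·k gives f'(k) = n+δ, i.e. 0.29·0.75·k^(0.29−1) = 0.1, so k_gold = (0.29·0.75/0.1)^(1/0.71) ≈ 2.9874.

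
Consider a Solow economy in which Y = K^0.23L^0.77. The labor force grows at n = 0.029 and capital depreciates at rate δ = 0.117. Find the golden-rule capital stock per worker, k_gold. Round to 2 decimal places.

The effective depreciation rate is n + δ = 0.029 + 0.117 = 0.146.
Setting f'(k) = n+δ gives 0.23·k^(0.23−1) = 0.146, hence k_gold = (0.23/0.146)^(1/0.77) ≈ 1.8044.

k_gold ≈ 1.80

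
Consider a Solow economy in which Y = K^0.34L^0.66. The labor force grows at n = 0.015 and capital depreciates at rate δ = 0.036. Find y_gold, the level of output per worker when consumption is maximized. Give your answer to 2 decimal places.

n + δ = 0.015 + 0.036 = 0.051.
At the golden rule the marginal product of capital equals n+δ: 0.34·k^(0.34−1) = 0.051. Solving, k_gold = (0.34/0.051)^(1/0.66) ≈ 17.7152.
Output: y_gold = k_gold^0.34 = 17.7152^0.34 ≈ 2.6573.

y_gold ≈ 2.66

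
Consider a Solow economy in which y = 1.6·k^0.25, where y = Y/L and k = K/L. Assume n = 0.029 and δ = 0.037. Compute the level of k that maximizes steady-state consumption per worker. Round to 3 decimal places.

The effective depreciation rate is n + δ = 0.029 + 0.037 = 0.066.
At the golden rule the marginal product of capital equals n+δ: 0.25·1.6·k^(0.25−1) = 0.066. Solving, k_gold = (0.25·1.6/0.066)^(1/0.75) ≈ 11.0498.

k_gold ≈ 11.050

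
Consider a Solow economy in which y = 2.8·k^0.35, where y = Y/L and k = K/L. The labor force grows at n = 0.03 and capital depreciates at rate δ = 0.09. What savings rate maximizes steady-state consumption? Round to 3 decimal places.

Break-even investment rate: n + δ = 0.03 + 0.09 = 0.12.
At the golden rule MPK = n+δ, and in any Cobb-Douglas steady state s = (n+δ)·k/y = MPK·k/y = capital's share 0.35.

s_gold = 0.350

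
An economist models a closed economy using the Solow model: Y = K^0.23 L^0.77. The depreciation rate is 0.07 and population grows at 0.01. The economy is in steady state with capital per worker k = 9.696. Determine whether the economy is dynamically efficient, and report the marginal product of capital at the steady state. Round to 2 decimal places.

Capital per worker breaks even when investment replaces (n + δ)·k; here n + δ = 0.08.
MPK = 0.23·k^(0.23−1) = 0.23·9.696^(-0.77) ≈ 0.0400.
MPK < 0.08, so the economy is dynamically inefficient (over-saving).

dynamically inefficient; MPK ≈ 0.04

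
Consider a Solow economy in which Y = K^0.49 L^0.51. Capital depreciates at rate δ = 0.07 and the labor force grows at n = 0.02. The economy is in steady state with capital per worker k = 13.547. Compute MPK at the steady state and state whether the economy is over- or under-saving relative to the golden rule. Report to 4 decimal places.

under-saving; MPK ≈ 0.1297

n + δ = 0.02 + 0.07 = 0.09.
MPK = 0.49·k^(0.49−1) = 0.49·13.547^(-0.51) ≈ 0.1297.
MPK > 0.09, so the economy is dynamically efficient (under-saving).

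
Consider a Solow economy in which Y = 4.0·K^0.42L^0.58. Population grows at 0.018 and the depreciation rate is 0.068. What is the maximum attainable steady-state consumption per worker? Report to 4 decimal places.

c_gold ≈ 19.9624

Break-even investment rate: n + δ = 0.018 + 0.068 = 0.086.
Golden rule sets MPK = n+δ: 0.42·4.0·k^(0.42−1) = 0.086, so k_gold = (0.42·4.0/0.086)^(1/0.58) ≈ 168.0877.
y_gold = 4.0·168.0877^0.42 ≈ 34.4180.
c_gold = y_gold − (n+δ)·k_gold = 34.4180 − 0.086·168.0877 ≈ 19.9624.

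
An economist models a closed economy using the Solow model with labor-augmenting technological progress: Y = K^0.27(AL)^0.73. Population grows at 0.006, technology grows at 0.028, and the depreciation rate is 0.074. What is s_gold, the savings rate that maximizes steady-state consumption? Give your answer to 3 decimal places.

s_gold = 0.270

Capital per effective worker breaks even when investment replaces (n + g + δ)·k; here n + g + δ = 0.108.
At the golden rule MPK = n+g+δ, and in any Cobb-Douglas steady state s = (n+g+δ)·k/y = MPK·k/y = capital's share 0.27.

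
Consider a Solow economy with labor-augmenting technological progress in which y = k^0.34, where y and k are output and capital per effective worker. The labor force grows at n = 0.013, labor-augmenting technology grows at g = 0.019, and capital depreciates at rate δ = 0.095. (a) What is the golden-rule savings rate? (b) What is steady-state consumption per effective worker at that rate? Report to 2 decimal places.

(a) s_gold = 0.34; (b) c_gold ≈ 1.10

Capital per effective worker breaks even when investment replaces (n + g + δ)·k; here n + g + δ = 0.127.
For Cobb-Douglas, s_gold equals capital's share: s_gold = 0.34.
Maximizing c = f(k) − (n+g+δ)·k gives f'(k) = n+g+δ, i.e. 0.34·k^(0.34−1) = 0.127, so k_gold = (0.34/0.127)^(1/0.66) ≈ 4.4462.
y_gold = 4.4462^0.34 ≈ 1.6608; c_gold = (1−0.34)·y_gold ≈ 1.0961.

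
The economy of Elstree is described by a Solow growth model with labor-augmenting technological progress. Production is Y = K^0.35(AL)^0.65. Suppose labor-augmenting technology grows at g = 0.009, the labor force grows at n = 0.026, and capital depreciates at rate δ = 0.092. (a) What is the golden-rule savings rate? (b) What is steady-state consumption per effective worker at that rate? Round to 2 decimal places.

(a) s_gold = 0.35; (b) c_gold ≈ 1.12

Break-even investment rate: n + g + δ = 0.026 + 0.009 + 0.092 = 0.127.
For Cobb-Douglas, s_gold equals capital's share: s_gold = 0.35.
Maximizing c = f(k) − (n+g+δ)·k gives f'(k) = n+g+δ, i.e. 0.35·k^(0.35−1) = 0.127, so k_gold = (0.35/0.127)^(1/0.65) ≈ 4.7570.
y_gold = 4.7570^0.35 ≈ 1.7261; c_gold = (1−0.35)·y_gold ≈ 1.1220.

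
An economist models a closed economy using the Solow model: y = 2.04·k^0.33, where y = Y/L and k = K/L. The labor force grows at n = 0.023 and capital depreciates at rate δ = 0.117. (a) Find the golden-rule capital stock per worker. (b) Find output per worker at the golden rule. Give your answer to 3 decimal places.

(a) k_gold ≈ 10.422; (b) y_gold ≈ 4.421

Break-even investment rate: n + δ = 0.023 + 0.117 = 0.14.
Setting f'(k) = n+δ gives 0.33·2.04·k^(0.33−1) = 0.14, hence k_gold = (0.33·2.04/0.14)^(1/0.67) ≈ 10.4216.
y_gold = 2.04·10.4216^0.33 ≈ 4.4213.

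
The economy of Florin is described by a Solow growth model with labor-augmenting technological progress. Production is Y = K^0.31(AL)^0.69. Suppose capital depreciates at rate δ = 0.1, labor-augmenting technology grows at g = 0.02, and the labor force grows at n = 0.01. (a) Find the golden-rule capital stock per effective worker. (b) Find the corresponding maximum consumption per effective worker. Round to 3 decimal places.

(a) k_gold ≈ 3.524; (b) c_gold ≈ 1.020

n + g + δ = 0.01 + 0.02 + 0.1 = 0.13.
At the golden rule the marginal product of capital equals n+g+δ: 0.31·k^(0.31−1) = 0.13. Solving, k_gold = (0.31/0.13)^(1/0.69) ≈ 3.5236.
y_gold = 3.5236^0.31 ≈ 1.4776; c_gold = y_gold − 0.13·k_gold ≈ 1.0196.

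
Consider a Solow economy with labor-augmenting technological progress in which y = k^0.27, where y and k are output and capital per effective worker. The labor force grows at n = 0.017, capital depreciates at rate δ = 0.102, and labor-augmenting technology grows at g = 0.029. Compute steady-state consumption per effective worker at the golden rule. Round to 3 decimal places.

Break-even investment rate: n + g + δ = 0.017 + 0.029 + 0.102 = 0.148.
Setting f'(k) = n+g+δ gives 0.27·k^(0.27−1) = 0.148, hence k_gold = (0.27/0.148)^(1/0.73) ≈ 2.2786.
y_gold = 2.2786^0.27 ≈ 1.2490.
c_gold = y_gold − (n+g+δ)·k_gold = 1.2490 − 0.148·2.2786 ≈ 0.9118.

c_gold ≈ 0.912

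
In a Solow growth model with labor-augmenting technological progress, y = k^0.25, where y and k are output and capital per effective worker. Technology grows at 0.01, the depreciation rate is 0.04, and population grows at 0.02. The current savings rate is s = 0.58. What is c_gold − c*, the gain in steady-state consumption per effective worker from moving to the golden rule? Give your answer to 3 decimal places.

n + g + δ = 0.02 + 0.01 + 0.04 = 0.07.
Current steady state (s = 0.58): k* = (0.58/0.07)^(1/0.75) ≈ 16.7664, y* = 16.7664^0.25 ≈ 2.0235, c* = (1−0.58)·2.0235 ≈ 0.8499.
Golden rule sets MPK = n+g+δ: 0.25·k^(0.25−1) = 0.07, so k_gold = (0.25/0.07)^(1/0.75) ≈ 5.4591.
y_gold = 5.4591^0.25 ≈ 1.5286, c_gold = y_gold − 0.07·k_gold ≈ 1.1464.
Gain: Δc = 1.1464 − 0.8499 ≈ 0.2965.

Δc ≈ 0.297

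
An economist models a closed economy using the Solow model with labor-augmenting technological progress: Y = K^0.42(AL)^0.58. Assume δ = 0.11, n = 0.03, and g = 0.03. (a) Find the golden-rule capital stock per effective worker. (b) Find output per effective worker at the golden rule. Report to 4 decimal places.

(a) k_gold ≈ 4.7560; (b) y_gold ≈ 1.9250

Break-even investment rate: n + g + δ = 0.03 + 0.03 + 0.11 = 0.17.
Setting f'(k) = n+g+δ gives 0.42·k^(0.42−1) = 0.17, hence k_gold = (0.42/0.17)^(1/0.58) ≈ 4.7560.
y_gold = 4.7560^0.42 ≈ 1.9250.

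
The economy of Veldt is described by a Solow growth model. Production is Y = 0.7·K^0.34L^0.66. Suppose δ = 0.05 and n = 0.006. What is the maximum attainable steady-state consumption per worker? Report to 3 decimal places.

c_gold ≈ 0.974

The effective depreciation rate is n + δ = 0.006 + 0.05 = 0.056.
At the golden rule the marginal product of capital equals n+δ: 0.34·0.7·k^(0.34−1) = 0.056. Solving, k_gold = (0.34·0.7/0.056)^(1/0.66) ≈ 8.9558.
y_gold = 0.7·8.9558^0.34 ≈ 1.4751.
c_gold = y_gold − (n+δ)·k_gold = 1.4751 − 0.056·8.9558 ≈ 0.9735.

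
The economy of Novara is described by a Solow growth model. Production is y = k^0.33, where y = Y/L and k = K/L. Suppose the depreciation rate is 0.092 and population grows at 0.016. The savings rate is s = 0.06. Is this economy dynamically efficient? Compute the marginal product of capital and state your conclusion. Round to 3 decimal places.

dynamically efficient; MPK ≈ 0.594

n + δ = 0.016 + 0.092 = 0.108.
Steady-state k*: s·k^0.33 = 0.108·k gives k* = (0.06/0.108)^(1/0.67) ≈ 0.4159.
MPK = 0.33·0.4159^(-0.67) ≈ 0.5940.
MPK > n+δ = 0.108, so the economy is dynamically efficient (under-saving).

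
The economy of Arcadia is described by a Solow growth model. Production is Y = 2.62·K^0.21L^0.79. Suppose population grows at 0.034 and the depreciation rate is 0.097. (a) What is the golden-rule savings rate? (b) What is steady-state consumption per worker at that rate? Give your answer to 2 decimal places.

n + δ = 0.034 + 0.097 = 0.131.
For Cobb-Douglas, s_gold equals capital's share: s_gold = 0.21.
Setting f'(k) = n+δ gives 0.21·2.62·k^(0.21−1) = 0.131, hence k_gold = (0.21·2.62/0.131)^(1/0.79) ≈ 6.1507.
y_gold = 2.62·6.1507^0.21 ≈ 3.8369; c_gold = (1−0.21)·y_gold ≈ 3.0311.

(a) s_gold = 0.21; (b) c_gold ≈ 3.03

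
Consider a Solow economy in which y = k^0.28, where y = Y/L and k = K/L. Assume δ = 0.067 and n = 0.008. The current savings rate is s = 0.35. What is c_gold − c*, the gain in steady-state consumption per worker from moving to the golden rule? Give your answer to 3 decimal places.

Δc ≈ 0.018

The effective depreciation rate is n + δ = 0.008 + 0.067 = 0.075.
Current steady state (s = 0.35): k* = (0.35/0.075)^(1/0.72) ≈ 8.4952, y* = 8.4952^0.28 ≈ 1.8204, c* = (1−0.35)·1.8204 ≈ 1.1833.
Maximizing c = f(k) − (n+δ)·k gives f'(k) = n+δ, i.e. 0.28·k^(0.28−1) = 0.075, so k_gold = (0.28/0.075)^(1/0.72) ≈ 6.2313.
y_gold = 6.2313^0.28 ≈ 1.6691, c_gold = y_gold − 0.075·k_gold ≈ 1.2018.
Gain: Δc = 1.2018 − 1.1833 ≈ 0.0185.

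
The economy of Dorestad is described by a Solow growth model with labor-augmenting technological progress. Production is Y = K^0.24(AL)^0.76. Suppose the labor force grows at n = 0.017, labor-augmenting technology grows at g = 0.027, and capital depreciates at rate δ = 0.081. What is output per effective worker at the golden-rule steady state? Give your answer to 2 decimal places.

Capital per effective worker breaks even when investment replaces (n + g + δ)·k; here n + g + δ = 0.125.
At the golden rule the marginal product of capital equals n+g+δ: 0.24·k^(0.24−1) = 0.125. Solving, k_gold = (0.24/0.125)^(1/0.76) ≈ 2.3592.
Output: y_gold = k_gold^0.24 = 2.3592^0.24 ≈ 1.2288.

y_gold ≈ 1.23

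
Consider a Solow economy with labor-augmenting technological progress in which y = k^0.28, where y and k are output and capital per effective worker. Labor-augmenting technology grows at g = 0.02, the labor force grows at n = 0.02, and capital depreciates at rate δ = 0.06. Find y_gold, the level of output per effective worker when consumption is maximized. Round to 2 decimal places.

y_gold ≈ 1.49

Break-even investment rate: n + g + δ = 0.02 + 0.02 + 0.06 = 0.1.
Setting f'(k) = n+g+δ gives 0.28·k^(0.28−1) = 0.1, hence k_gold = (0.28/0.1)^(1/0.72) ≈ 4.1788.
Output: y_gold = k_gold^0.28 = 4.1788^0.28 ≈ 1.4924.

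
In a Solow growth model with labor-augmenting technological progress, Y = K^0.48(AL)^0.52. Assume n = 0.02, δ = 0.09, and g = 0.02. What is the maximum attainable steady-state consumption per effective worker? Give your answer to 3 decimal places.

Capital per effective worker breaks even when investment replaces (n + g + δ)·k; here n + g + δ = 0.13.
Golden rule sets MPK = n+g+δ: 0.48·k^(0.48−1) = 0.13, so k_gold = (0.48/0.13)^(1/0.52) ≈ 12.3298.
y_gold = 12.3298^0.48 ≈ 3.3393.
c_gold = y_gold − (n+g+δ)·k_gold = 3.3393 − 0.13·12.3298 ≈ 1.7365.

c_gold ≈ 1.736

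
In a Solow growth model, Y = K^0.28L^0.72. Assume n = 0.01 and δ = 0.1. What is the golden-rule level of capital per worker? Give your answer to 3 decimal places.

k_gold ≈ 3.661

The effective depreciation rate is n + δ = 0.01 + 0.1 = 0.11.
At the golden rule the marginal product of capital equals n+δ: 0.28·k^(0.28−1) = 0.11. Solving, k_gold = (0.28/0.11)^(1/0.72) ≈ 3.6607.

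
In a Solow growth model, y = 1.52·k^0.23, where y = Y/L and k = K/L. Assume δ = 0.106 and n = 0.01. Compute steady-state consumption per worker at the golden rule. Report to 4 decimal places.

c_gold ≈ 1.6272

Capital per worker breaks even when investment replaces (n + δ)·k; here n + δ = 0.116.
Golden rule sets MPK = n+δ: 0.23·1.52·k^(0.23−1) = 0.116, so k_gold = (0.23·1.52/0.116)^(1/0.77) ≈ 4.1901.
y_gold = 1.52·4.1901^0.23 ≈ 2.1133.
c_gold = y_gold − (n+δ)·k_gold = 2.1133 − 0.116·4.1901 ≈ 1.6272.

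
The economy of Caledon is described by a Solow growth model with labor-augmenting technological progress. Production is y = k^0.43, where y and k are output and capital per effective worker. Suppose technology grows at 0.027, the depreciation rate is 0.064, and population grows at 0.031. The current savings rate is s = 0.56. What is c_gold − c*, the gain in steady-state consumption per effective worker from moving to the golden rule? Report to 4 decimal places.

The effective depreciation rate is n + g + δ = 0.031 + 0.027 + 0.064 = 0.122.
Current steady state (s = 0.56): k* = (0.56/0.122)^(1/0.57) ≈ 14.4911, y* = 14.4911^0.43 ≈ 3.1570, c* = (1−0.56)·3.1570 ≈ 1.3891.
Maximizing c = f(k) − (n+g+δ)·k gives f'(k) = n+g+δ, i.e. 0.43·k^(0.43−1) = 0.122, so k_gold = (0.43/0.122)^(1/0.57) ≈ 9.1167.
y_gold = 9.1167^0.43 ≈ 2.5866, c_gold = y_gold − 0.122·k_gold ≈ 1.4744.
Gain: Δc = 1.4744 − 1.3891 ≈ 0.0853.

Δc ≈ 0.0853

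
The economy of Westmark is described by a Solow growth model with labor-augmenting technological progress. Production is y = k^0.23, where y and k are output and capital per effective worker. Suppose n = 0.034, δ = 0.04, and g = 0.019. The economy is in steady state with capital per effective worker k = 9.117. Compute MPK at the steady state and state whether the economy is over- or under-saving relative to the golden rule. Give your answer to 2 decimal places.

Capital per effective worker breaks even when investment replaces (n + g + δ)·k; here n + g + δ = 0.093.
MPK = 0.23·k^(0.23−1) = 0.23·9.117^(-0.77) ≈ 0.0419.
MPK < 0.093, so the economy is dynamically inefficient (over-saving).

over-saving; MPK ≈ 0.04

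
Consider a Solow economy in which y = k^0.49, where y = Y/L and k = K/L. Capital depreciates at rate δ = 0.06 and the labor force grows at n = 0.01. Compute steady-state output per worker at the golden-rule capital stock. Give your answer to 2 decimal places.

Break-even investment rate: n + δ = 0.01 + 0.06 = 0.07.
Golden rule sets MPK = n+δ: 0.49·k^(0.49−1) = 0.07, so k_gold = (0.49/0.07)^(1/0.51) ≈ 45.3999.
Output: y_gold = k_gold^0.49 = 45.3999^0.49 ≈ 6.4857.

y_gold ≈ 6.49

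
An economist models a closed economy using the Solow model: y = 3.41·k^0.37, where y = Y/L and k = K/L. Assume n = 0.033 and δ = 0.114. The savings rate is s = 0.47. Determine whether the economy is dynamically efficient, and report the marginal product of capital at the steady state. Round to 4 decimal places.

Capital per worker breaks even when investment replaces (n + δ)·k; here n + δ = 0.147.
Steady-state k*: s·A·k^0.37 = 0.147·k gives k* = (0.47·3.41/0.147)^(1/0.63) ≈ 44.3487.
MPK = 0.37·3.41·44.3487^(-0.63) ≈ 0.1157.
MPK < n+δ = 0.147, so the economy is dynamically inefficient (over-saving).

dynamically inefficient; MPK ≈ 0.1157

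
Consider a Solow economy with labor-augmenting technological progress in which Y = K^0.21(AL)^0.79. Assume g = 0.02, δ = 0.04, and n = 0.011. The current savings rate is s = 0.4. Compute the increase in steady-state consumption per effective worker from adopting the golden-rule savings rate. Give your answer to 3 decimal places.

n + g + δ = 0.011 + 0.02 + 0.04 = 0.071.
Current steady state (s = 0.4): k* = (0.4/0.071)^(1/0.79) ≈ 8.9203, y* = 8.9203^0.21 ≈ 1.5834, c* = (1−0.4)·1.5834 ≈ 0.9500.
At the golden rule the marginal product of capital equals n+g+δ: 0.21·k^(0.21−1) = 0.071. Solving, k_gold = (0.21/0.071)^(1/0.79) ≈ 3.9460.
y_gold = 3.9460^0.21 ≈ 1.3341, c_gold = y_gold − 0.071·k_gold ≈ 1.0539.
Gain: Δc = 1.0539 − 0.9500 ≈ 0.1039.

Δc ≈ 0.104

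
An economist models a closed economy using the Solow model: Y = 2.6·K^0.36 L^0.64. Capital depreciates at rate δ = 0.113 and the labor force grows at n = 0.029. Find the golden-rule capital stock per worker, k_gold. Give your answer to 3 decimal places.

n + δ = 0.029 + 0.113 = 0.142.
Setting f'(k) = n+δ gives 0.36·2.6·k^(0.36−1) = 0.142, hence k_gold = (0.36·2.6/0.142)^(1/0.64) ≈ 19.0400.

k_gold ≈ 19.040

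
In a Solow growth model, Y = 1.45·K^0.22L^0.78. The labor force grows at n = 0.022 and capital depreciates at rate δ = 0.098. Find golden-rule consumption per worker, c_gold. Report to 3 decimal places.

c_gold ≈ 1.490

n + δ = 0.022 + 0.098 = 0.12.
Golden rule sets MPK = n+δ: 0.22·1.45·k^(0.22−1) = 0.12, so k_gold = (0.22·1.45/0.12)^(1/0.78) ≈ 3.5024.
y_gold = 1.45·3.5024^0.22 ≈ 1.9104.
c_gold = y_gold − (n+δ)·k_gold = 1.9104 − 0.12·3.5024 ≈ 1.4901.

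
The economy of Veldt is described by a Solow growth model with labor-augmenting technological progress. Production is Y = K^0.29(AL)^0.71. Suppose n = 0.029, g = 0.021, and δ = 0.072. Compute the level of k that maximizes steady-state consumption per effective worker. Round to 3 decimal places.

n + g + δ = 0.029 + 0.021 + 0.072 = 0.122.
Golden rule sets MPK = n+g+δ: 0.29·k^(0.29−1) = 0.122, so k_gold = (0.29/0.122)^(1/0.71) ≈ 3.3856.

k_gold ≈ 3.386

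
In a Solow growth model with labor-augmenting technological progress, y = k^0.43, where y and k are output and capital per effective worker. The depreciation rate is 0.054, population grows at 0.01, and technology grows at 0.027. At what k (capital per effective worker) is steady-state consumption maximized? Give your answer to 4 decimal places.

The effective depreciation rate is n + g + δ = 0.01 + 0.027 + 0.054 = 0.091.
Maximizing c = f(k) − (n+g+δ)·k gives f'(k) = n+g+δ, i.e. 0.43·k^(0.43−1) = 0.091, so k_gold = (0.43/0.091)^(1/0.57) ≈ 15.2477.

k_gold ≈ 15.2477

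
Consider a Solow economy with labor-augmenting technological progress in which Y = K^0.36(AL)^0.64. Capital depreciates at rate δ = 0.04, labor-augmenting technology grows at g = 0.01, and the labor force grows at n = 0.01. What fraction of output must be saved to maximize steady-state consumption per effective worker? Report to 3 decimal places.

Capital per effective worker breaks even when investment replaces (n + g + δ)·k; here n + g + δ = 0.06.
At the golden rule MPK = n+g+δ, and in any Cobb-Douglas steady state s = (n+g+δ)·k/y = MPK·k/y = capital's share 0.36.

s_gold = 0.360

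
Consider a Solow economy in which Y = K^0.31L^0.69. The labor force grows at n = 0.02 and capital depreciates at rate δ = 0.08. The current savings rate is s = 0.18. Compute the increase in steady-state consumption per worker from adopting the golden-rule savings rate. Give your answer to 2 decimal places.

Break-even investment rate: n + δ = 0.02 + 0.08 = 0.1.
Current steady state (s = 0.18): k* = (0.18/0.1)^(1/0.69) ≈ 2.3440, y* = 2.3440^0.31 ≈ 1.3022, c* = (1−0.18)·1.3022 ≈ 1.0678.
Golden rule sets MPK = n+δ: 0.31·k^(0.31−1) = 0.1, so k_gold = (0.31/0.1)^(1/0.69) ≈ 5.1537.
y_gold = 5.1537^0.31 ≈ 1.6625, c_gold = y_gold − 0.1·k_gold ≈ 1.1471.
Gain: Δc = 1.1471 − 1.0678 ≈ 0.0793.

Δc ≈ 0.08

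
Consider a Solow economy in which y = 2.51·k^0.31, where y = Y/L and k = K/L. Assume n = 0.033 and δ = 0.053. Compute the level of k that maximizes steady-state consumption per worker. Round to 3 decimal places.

Capital per worker breaks even when investment replaces (n + δ)·k; here n + δ = 0.086.
Maximizing c = f(k) − (n+δ)·k gives f'(k) = n+δ, i.e. 0.31·2.51·k^(0.31−1) = 0.086, so k_gold = (0.31·2.51/0.086)^(1/0.69) ≈ 24.3380.

k_gold ≈ 24.338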